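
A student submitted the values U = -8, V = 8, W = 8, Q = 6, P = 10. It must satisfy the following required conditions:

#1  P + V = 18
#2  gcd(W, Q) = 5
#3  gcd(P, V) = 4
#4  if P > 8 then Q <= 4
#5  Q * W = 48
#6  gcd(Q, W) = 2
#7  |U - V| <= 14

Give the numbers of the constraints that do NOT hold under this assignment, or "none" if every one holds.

#1 P + V = 10 + 8 = 18 — satisfied.
#2 gcd(8, 6) = 2, not 5 — violated.
#3 gcd(10, 8) = 2, not 4 — violated.
#4 P = 10 > 8, so we need Q ≤ 4; but Q = 6 > 4 — violated.
#5 Q * W = 6 * 8 = 48 — satisfied.
#6 gcd(6, 8) = 2 — satisfied.
#7 |-8 - 8| = 16; 16 > 14, exceeds bound 14 — violated.

Violated: 2, 3, 4, 7.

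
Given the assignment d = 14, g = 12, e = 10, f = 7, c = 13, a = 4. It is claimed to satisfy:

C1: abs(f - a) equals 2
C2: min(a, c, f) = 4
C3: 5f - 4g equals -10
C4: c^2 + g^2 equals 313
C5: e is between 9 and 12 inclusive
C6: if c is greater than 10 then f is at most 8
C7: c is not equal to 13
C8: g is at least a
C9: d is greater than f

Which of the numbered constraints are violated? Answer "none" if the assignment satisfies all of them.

C1: abs(7 - 4) = 3, not 2  no
C2: min(4, 13, 7) = 4  yes
C3: 5f - 4g = 5(7) - 4(12) = -13, not -10  no
C4: c^2 + g^2 = 13^2 + 12^2 = 169 + 144 = 313  yes
C5: e = 10 lies in [9, 12]  yes
C6: c = 13 > 10, so we need f ≤ 8; f = 7 ≤ 8  yes
C7: c = 13, but 13 is required to differ  no
C8: g = 12, a = 4; 12 ≥ 4  yes
C9: d = 14, f = 7; 14 > 7  yes

No — constraints 1, 3, and 7 are not satisfied.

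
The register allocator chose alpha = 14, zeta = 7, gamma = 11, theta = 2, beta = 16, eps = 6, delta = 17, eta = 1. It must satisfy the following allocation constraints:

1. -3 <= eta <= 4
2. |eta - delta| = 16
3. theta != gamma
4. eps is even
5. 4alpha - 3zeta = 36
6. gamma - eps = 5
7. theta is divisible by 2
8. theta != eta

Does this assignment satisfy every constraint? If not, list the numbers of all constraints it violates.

1. eta = 1 lies in [-3, 4] — holds.
2. |1 - 17| = 16 — holds.
3. theta = 2, gamma = 11; distinct — holds.
4. eps = 6 is even — holds.
5. 4alpha - 3zeta = 4(14) - 3(7) = 35, not 36 — fails.
6. gamma - eps = 11 - 6 = 5 — holds.
7. 2 / 2 = 1, so 2 divides 2 — holds.
8. theta = 2, eta = 1; distinct — holds.

No — constraint 5 is not satisfied.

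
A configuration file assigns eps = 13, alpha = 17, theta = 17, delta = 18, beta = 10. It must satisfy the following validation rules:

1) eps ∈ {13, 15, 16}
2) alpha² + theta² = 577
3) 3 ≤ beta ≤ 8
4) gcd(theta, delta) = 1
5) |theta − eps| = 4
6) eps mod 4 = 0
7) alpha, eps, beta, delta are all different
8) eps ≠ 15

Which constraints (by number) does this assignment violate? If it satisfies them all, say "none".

1) eps = 13 is in {13, 15, 16}  ✔
2) alpha² + theta² = 17² + 17² = 289 + 289 = 578, not 577  ✘
3) beta = 10 is outside [3, 8]  ✘
4) gcd(17, 18) = 1  ✔
5) |17 − 13| = 4  ✔
6) 13 mod 4 = 1, not 0  ✘
7) values 17, 13, 10, 18 are pairwise distinct  ✔
8) eps = 13, and 13 ≠ 15  ✔

The assignment fails constraints 2, 3, and 6.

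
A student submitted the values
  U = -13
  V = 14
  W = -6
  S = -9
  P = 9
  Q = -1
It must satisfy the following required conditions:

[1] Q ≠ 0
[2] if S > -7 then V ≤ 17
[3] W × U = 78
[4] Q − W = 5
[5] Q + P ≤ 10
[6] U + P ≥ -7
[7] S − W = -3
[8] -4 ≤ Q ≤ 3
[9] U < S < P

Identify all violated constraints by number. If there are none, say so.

No violations.

[1] Q = -1, and -1 ≠ 0 — holds.
[2] S = -9, not > -7; antecedent false, conditional vacuously true — holds.
[3] W × U = -6 × (-13) = 78 — holds.
[4] Q − W = -1 − (-6) = 5 — holds.
[5] Q + P = -1 + 9 = 8; 8 ≤ 10 — holds.
[6] U + P = -13 + 9 = -4; -4 ≥ -7 — holds.
[7] S − W = -9 − (-6) = -3 — holds.
[8] Q = -1 lies in [-4, 3] — holds.
[9] values -13 < -9 < 9 — holds.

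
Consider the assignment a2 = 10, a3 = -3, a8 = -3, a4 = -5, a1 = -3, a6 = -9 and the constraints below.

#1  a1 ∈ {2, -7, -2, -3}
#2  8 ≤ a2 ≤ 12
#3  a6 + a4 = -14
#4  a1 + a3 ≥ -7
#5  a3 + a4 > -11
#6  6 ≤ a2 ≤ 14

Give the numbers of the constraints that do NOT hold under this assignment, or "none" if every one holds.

#1 a1 = -3 is in {2, -7, -2, -3}  OK
#2 a2 = 10 lies in [8, 12]  OK
#3 a6 + a4 = -9 + (-5) = -14  OK
#4 a1 + a3 = -3 + (-3) = -6; -6 ≥ -7  OK
#5 a3 + a4 = -3 + (-5) = -8; -8 > -11  OK
#6 a2 = 10 lies in [6, 14]  OK

All constraints are satisfied.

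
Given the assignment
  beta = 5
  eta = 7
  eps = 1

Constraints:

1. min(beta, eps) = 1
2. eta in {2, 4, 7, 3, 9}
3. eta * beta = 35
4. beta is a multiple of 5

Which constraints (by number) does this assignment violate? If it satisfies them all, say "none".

1. min(5, 1) = 1 — OK.
2. eta = 7 is in {2, 4, 7, 3, 9} — OK.
3. eta * beta = 7 * 5 = 35 — OK.
4. 5 / 5 = 1, so 5 divides 5 — OK.

All constraints are satisfied.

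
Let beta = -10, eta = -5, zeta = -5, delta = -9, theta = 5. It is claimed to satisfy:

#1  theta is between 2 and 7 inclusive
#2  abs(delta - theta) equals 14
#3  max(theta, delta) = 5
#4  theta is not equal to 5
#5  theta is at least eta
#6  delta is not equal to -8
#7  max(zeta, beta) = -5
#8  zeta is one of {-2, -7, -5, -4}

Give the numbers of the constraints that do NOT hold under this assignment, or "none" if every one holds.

Violated: 4.

#1 theta = 5 lies in [2, 7]  ✔
#2 abs(-9 - 5) = 14  ✔
#3 max(5, -9) = 5  ✔
#4 theta = 5, but 5 is required to differ  ✘
#5 theta = 5, eta = -5; 5 ≥ -5  ✔
#6 delta = -9, and -9 ≠ -8  ✔
#7 max(-5, -10) = -5  ✔
#8 zeta = -5 is in {-2, -7, -5, -4}  ✔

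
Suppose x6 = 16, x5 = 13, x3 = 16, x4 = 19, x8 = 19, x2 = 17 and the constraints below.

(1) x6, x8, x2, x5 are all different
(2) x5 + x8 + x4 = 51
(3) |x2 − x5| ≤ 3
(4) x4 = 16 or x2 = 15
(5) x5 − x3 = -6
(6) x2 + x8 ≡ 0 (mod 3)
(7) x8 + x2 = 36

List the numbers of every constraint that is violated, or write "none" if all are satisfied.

No — constraints 3, 4, and 5 are not satisfied.

(1) values 16, 19, 17, 13 are pairwise distinct  ✓
(2) x5 + x8 + x4 = 13 + 19 + 19 = 51  ✓
(3) |17 − 13| = 4; 4 > 3, exceeds bound 3  ✗
(4) x4 = 19 ≠ 16 and x2 = 17 ≠ 15; both disjuncts false  ✗
(5) x5 − x3 = 13 − 16 = -3, not -6  ✗
(6) x2 + x8 = 36; 36 mod 3 = 0  ✓
(7) x8 + x2 = 19 + 17 = 36  ✓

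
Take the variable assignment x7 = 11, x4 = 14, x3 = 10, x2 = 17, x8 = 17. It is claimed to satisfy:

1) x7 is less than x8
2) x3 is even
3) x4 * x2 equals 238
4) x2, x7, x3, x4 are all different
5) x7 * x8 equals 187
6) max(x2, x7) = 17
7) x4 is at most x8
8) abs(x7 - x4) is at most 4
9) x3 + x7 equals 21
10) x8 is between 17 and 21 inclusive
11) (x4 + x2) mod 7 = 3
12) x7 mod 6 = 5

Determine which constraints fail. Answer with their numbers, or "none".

No violations.

1) x7 = 11, x8 = 17; 11 < 17 — OK.
2) x3 = 10 is even — OK.
3) x4 * x2 = 14 * 17 = 238 — OK.
4) values 17, 11, 10, 14 are pairwise distinct — OK.
5) x7 * x8 = 11 * 17 = 187 — OK.
6) max(17, 11) = 17 — OK.
7) x4 = 14, x8 = 17; 14 ≤ 17 — OK.
8) abs(11 - 14) = 3; 3 ≤ 4 — OK.
9) x3 + x7 = 10 + 11 = 21 — OK.
10) x8 = 17 lies in [17, 21] — OK.
11) x4 + x2 = 31; 31 mod 7 = 3 — OK.
12) 11 mod 6 = 5 — OK.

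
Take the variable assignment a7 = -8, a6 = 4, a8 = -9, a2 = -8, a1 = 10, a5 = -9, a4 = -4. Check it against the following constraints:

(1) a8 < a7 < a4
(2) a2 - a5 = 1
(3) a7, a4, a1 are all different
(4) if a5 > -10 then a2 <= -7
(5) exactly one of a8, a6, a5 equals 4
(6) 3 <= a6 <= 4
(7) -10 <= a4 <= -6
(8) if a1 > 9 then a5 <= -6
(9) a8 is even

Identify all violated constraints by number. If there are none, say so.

(1) values -9 < -8 < -4  yes
(2) a2 - a5 = -8 - (-9) = 1  yes
(3) values -8, -4, 10 are pairwise distinct  yes
(4) a5 = -9 > -10, so we need a2 ≤ -7; a2 = -8 ≤ -7  yes
(5) a8=-9, a6=4, a5=-9; 1 of them equals 4  yes
(6) a6 = 4 lies in [3, 4]  yes
(7) a4 = -4 is outside [-10, -6]  no
(8) a1 = 10 > 9, so we need a5 ≤ -6; a5 = -9 ≤ -6  yes
(9) a8 = -9 is odd  no

The assignment fails constraints 7 and 9.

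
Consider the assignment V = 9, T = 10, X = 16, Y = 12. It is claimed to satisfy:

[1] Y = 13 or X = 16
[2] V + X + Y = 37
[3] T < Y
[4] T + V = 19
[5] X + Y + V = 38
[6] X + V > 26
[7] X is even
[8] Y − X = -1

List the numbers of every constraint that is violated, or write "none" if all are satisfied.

The assignment fails constraints 5, 6, and 8.

[1] Y = 12 ≠ 13, but X = 16 = 16 (second disjunct)  OK
[2] V + X + Y = 9 + 16 + 12 = 37  OK
[3] T = 10, Y = 12; 10 < 12  OK
[4] T + V = 10 + 9 = 19  OK
[5] X + Y + V = 16 + 12 + 9 = 37, not 38  FAIL
[6] X + V = 16 + 9 = 25; 25 ≤ 26, bound 26 not met  FAIL
[7] X = 16 is even  OK
[8] Y − X = 12 − 16 = -4, not -1  FAIL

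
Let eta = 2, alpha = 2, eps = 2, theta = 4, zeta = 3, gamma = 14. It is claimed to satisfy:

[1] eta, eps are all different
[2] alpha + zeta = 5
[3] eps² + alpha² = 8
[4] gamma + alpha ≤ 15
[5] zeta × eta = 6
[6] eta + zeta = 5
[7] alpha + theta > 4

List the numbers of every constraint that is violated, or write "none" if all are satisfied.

The assignment fails constraints 1 and 4.

[1] eta = eps = 2, not all different  fails
[2] alpha + zeta = 2 + 3 = 5  holds
[3] eps² + alpha² = 2² + 2² = 4 + 4 = 8  holds
[4] gamma + alpha = 14 + 2 = 16; 16 > 15, bound 15 not met  fails
[5] zeta × eta = 3 × 2 = 6  holds
[6] eta + zeta = 2 + 3 = 5  holds
[7] alpha + theta = 2 + 4 = 6; 6 > 4  holds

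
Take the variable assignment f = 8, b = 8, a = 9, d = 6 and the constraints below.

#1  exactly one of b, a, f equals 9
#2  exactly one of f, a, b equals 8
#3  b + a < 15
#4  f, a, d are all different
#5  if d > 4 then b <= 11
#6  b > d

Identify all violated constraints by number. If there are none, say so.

#1 b=8, a=9, f=8; 1 of them equals 9  ✔
#2 f=8, a=9, b=8; 2 of them equal 8, not exactly one  ✘
#3 b + a = 8 + 9 = 17; 17 ≥ 15, bound 15 not met  ✘
#4 values 8, 9, 6 are pairwise distinct  ✔
#5 d = 6 > 4, so we need b ≤ 11; b = 8 ≤ 11  ✔
#6 b = 8, d = 6; 8 > 6  ✔

Violated: 2 and 3.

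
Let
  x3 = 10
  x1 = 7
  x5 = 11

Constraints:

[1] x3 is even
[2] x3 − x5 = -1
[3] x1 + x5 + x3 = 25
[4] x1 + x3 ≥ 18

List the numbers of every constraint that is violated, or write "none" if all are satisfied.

[1] x3 = 10 is even  ✔
[2] x3 − x5 = 10 − 11 = -1  ✔
[3] x1 + x5 + x3 = 7 + 11 + 10 = 28, not 25  ✘
[4] x1 + x3 = 7 + 10 = 17; 17 < 18, bound 18 not met  ✘

The assignment fails constraints 3 and 4.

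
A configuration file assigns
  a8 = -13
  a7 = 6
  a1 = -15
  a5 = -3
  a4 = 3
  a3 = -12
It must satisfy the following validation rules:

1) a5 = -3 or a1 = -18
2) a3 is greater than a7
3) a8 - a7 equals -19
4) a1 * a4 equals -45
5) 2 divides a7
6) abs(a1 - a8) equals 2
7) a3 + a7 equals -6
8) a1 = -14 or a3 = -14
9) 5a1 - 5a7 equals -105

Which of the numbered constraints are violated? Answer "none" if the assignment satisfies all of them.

1) a5 = -3 = -3 (first disjunct) — satisfied.
2) a3 = -12, a7 = 6; -12 ≤ 6 (want >) — violated.
3) a8 - a7 = -13 - 6 = -19 — satisfied.
4) a1 * a4 = -15 * 3 = -45 — satisfied.
5) 6 / 2 = 3, so 2 divides 6 — satisfied.
6) abs(-15 - (-13)) = 2 — satisfied.
7) a3 + a7 = -12 + 6 = -6 — satisfied.
8) a1 = -15 ≠ -14 and a3 = -12 ≠ -14; both disjuncts false — violated.
9) 5a1 - 5a7 = 5(-15) - 5(6) = -105 — satisfied.

The assignment fails constraints 2 and 8.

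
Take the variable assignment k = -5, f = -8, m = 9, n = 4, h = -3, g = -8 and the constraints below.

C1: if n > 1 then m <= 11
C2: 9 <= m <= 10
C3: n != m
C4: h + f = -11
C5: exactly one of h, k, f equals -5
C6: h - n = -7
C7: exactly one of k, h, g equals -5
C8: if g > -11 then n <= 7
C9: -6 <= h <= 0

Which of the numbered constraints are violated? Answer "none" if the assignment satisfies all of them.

None — every constraint holds.

C1: n = 4 > 1, so we need m ≤ 11; m = 9 ≤ 11  yes
C2: m = 9 lies in [9, 10]  yes
C3: n = 4, m = 9; distinct  yes
C4: h + f = -3 + (-8) = -11  yes
C5: h=-3, k=-5, f=-8; 1 of them equals -5  yes
C6: h - n = -3 - 4 = -7  yes
C7: k=-5, h=-3, g=-8; 1 of them equals -5  yes
C8: g = -8 > -11, so we need n ≤ 7; n = 4 ≤ 7  yes
C9: h = -3 lies in [-6, 0]  yes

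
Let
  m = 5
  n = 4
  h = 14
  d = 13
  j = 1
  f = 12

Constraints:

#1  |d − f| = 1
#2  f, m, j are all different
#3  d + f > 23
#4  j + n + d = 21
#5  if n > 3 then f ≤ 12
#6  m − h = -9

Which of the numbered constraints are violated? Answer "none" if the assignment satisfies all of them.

#1 |13 − 12| = 1  true
#2 values 12, 5, 1 are pairwise distinct  true
#3 d + f = 13 + 12 = 25; 25 > 23  true
#4 j + n + d = 1 + 4 + 13 = 18, not 21  false
#5 n = 4 > 3, so we need f ≤ 12; f = 12 ≤ 12  true
#6 m − h = 5 − 14 = -9  true

Constraint 4 is violated.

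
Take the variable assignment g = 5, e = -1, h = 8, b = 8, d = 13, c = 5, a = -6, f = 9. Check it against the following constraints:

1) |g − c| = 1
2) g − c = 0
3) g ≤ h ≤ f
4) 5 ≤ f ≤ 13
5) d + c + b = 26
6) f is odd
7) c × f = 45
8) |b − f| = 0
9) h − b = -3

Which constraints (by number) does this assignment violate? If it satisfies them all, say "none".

1) |5 − 5| = 0, not 1  no
2) g − c = 5 − 5 = 0  yes
3) values 5 ≤ 8 ≤ 9  yes
4) f = 9 lies in [5, 13]  yes
5) d + c + b = 13 + 5 + 8 = 26  yes
6) f = 9 is odd  yes
7) c × f = 5 × 9 = 45  yes
8) |8 − 9| = 1, not 0  no
9) h − b = 8 − 8 = 0, not -3  no

Constraints 1, 8, 9 do not hold.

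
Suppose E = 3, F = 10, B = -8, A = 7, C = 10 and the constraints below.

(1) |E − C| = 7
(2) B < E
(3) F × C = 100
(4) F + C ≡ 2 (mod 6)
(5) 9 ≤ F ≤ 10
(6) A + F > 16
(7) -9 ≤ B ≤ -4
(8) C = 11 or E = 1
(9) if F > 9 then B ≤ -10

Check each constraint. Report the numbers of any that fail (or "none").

Violated: 8, 9.

(1) |3 − 10| = 7  OK
(2) B = -8, E = 3; -8 < 3  OK
(3) F × C = 10 × 10 = 100  OK
(4) F + C = 20; 20 mod 6 = 2  OK
(5) F = 10 lies in [9, 10]  OK
(6) A + F = 7 + 10 = 17; 17 > 16  OK
(7) B = -8 lies in [-9, -4]  OK
(8) C = 10 ≠ 11 and E = 3 ≠ 1; both disjuncts false  FAIL
(9) F = 10 > 9, so we need B ≤ -10; but B = -8 > -10  FAIL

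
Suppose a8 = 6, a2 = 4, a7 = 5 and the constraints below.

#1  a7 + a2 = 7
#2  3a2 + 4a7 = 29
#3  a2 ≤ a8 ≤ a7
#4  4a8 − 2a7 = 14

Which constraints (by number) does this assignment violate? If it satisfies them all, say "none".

#1 a7 + a2 = 5 + 4 = 9, not 7 — violated.
#2 3a2 + 4a7 = 3(4) + 4(5) = 32, not 29 — violated.
#3 values 4, 6, 5; a8 = 6 is not ≤ a7 = 5 — violated.
#4 4a8 − 2a7 = 4(6) − 2(5) = 14 — OK.

The assignment fails constraints 1, 2, 3.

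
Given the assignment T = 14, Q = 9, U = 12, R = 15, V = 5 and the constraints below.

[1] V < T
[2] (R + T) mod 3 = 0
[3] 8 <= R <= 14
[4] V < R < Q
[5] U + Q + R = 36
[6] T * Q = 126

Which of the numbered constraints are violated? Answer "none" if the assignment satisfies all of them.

[1] V = 5, T = 14; 5 < 14 — holds.
[2] R + T = 29; 29 mod 3 = 2, not 0 — does not hold.
[3] R = 15 is outside [8, 14] — does not hold.
[4] values 5, 15, 9; R = 15 is not < Q = 9 — does not hold.
[5] U + Q + R = 12 + 9 + 15 = 36 — holds.
[6] T * Q = 14 * 9 = 126 — holds.

No — constraints 2, 3, and 4 are not satisfied.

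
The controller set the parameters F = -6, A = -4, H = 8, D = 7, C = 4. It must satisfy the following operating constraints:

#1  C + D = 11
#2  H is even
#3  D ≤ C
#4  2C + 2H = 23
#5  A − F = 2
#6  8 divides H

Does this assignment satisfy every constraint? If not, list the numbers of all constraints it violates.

The assignment fails constraints 3 and 4.

#1 C + D = 4 + 7 = 11  holds
#2 H = 8 is even  holds
#3 D = 7, C = 4; 7 > 4 (want ≤)  fails
#4 2C + 2H = 2(4) + 2(8) = 24, not 23  fails
#5 A − F = -4 − (-6) = 2  holds
#6 8 / 8 = 1, so 8 divides 8  holds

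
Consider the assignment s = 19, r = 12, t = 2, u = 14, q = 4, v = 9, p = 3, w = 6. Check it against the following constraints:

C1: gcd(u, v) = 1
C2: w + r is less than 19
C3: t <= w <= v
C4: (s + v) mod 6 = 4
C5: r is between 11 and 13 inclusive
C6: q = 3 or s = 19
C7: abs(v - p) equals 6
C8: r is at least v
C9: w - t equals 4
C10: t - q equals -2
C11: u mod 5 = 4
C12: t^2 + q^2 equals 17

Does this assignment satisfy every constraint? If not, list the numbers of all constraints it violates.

C1: gcd(14, 9) = 1 — OK.
C2: w + r = 6 + 12 = 18; 18 < 19 — OK.
C3: values 2 <= 6 <= 9 — OK.
C4: s + v = 28; 28 mod 6 = 4 — OK.
C5: r = 12 lies in [11, 13] — OK.
C6: q = 4 ≠ 3, but s = 19 = 19 (second disjunct) — OK.
C7: abs(9 - 3) = 6 — OK.
C8: r = 12, v = 9; 12 ≥ 9 — OK.
C9: w - t = 6 - 2 = 4 — OK.
C10: t - q = 2 - 4 = -2 — OK.
C11: 14 mod 5 = 4 — OK.
C12: t^2 + q^2 = 2^2 + 4^2 = 4 + 16 = 20, not 17 — violated.

The assignment fails constraint 12.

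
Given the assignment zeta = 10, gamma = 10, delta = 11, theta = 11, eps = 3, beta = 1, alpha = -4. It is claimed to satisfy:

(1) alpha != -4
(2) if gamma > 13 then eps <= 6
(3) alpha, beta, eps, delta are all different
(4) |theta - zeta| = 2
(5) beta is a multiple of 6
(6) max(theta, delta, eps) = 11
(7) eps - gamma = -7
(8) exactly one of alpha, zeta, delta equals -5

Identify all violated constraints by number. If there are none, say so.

(1) alpha = -4, but -4 is required to differ  fails
(2) gamma = 10, not > 13; antecedent false, conditional vacuously true  holds
(3) values -4, 1, 3, 11 are pairwise distinct  holds
(4) |11 - 10| = 1, not 2  fails
(5) 1 = 6*0 + 1, so 6 does not divide 1  fails
(6) max(11, 11, 3) = 11  holds
(7) eps - gamma = 3 - 10 = -7  holds
(8) alpha=-4, zeta=10, delta=11; 0 of them equal -5, not exactly one  fails

No — constraints 1, 4, 5, and 8 are not satisfied.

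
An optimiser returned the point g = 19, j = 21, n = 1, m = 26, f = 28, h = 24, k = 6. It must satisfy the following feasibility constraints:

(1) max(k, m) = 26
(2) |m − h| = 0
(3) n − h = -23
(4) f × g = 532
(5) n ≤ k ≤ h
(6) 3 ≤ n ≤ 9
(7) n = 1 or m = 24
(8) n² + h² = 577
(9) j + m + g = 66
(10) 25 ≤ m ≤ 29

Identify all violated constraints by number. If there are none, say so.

(1) max(6, 26) = 26  OK
(2) |26 − 24| = 2, not 0  FAIL
(3) n − h = 1 − 24 = -23  OK
(4) f × g = 28 × 19 = 532  OK
(5) values 1 ≤ 6 ≤ 24  OK
(6) n = 1 is outside [3, 9]  FAIL
(7) n = 1 = 1 (first disjunct)  OK
(8) n² + h² = 1² + 24² = 1 + 576 = 577  OK
(9) j + m + g = 21 + 26 + 19 = 66  OK
(10) m = 26 lies in [25, 29]  OK

No — constraints 2, 6 are not satisfied.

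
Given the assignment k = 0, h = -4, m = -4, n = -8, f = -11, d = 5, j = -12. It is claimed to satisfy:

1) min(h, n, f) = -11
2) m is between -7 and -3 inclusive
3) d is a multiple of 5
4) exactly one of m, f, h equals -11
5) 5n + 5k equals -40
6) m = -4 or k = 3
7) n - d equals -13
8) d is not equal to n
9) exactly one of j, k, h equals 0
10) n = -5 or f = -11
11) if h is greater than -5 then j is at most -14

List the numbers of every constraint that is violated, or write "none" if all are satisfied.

The assignment fails constraint 11.

1) min(-4, -8, -11) = -11  OK
2) m = -4 lies in [-7, -3]  OK
3) 5 / 5 = 1, so 5 divides 5  OK
4) m=-4, f=-11, h=-4; 1 of them equals -11  OK
5) 5n + 5k = 5(-8) + 5(0) = -40  OK
6) m = -4 = -4 (first disjunct)  OK
7) n - d = -8 - 5 = -13  OK
8) d = 5, n = -8; distinct  OK
9) j=-12, k=0, h=-4; 1 of them equals 0  OK
10) n = -8 ≠ -5, but f = -11 = -11 (second disjunct)  OK
11) h = -4 > -5, so we need j ≤ -14; but j = -12 > -14  FAIL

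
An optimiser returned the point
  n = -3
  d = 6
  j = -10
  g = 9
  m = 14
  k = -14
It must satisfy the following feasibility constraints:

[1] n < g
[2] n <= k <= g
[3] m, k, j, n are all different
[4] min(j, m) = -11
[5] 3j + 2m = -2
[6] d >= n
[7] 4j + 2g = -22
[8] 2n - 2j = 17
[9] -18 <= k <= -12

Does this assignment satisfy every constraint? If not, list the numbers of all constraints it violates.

Constraints 2, 4, and 8 do not hold.

[1] n = -3, g = 9; -3 < 9 — holds.
[2] values -3, -14, 9; n = -3 is not <= k = -14 — fails.
[3] values 14, -14, -10, -3 are pairwise distinct — holds.
[4] min(-10, 14) = -10, not -11 — fails.
[5] 3j + 2m = 3(-10) + 2(14) = -2 — holds.
[6] d = 6, n = -3; 6 ≥ -3 — holds.
[7] 4j + 2g = 4(-10) + 2(9) = -22 — holds.
[8] 2n - 2j = 2(-3) - 2(-10) = 14, not 17 — fails.
[9] k = -14 lies in [-18, -12] — holds.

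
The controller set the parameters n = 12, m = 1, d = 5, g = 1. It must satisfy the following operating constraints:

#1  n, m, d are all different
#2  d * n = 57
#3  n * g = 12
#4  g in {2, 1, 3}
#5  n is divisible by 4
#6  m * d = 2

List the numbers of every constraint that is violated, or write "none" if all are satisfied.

#1 values 12, 1, 5 are pairwise distinct  ✓
#2 d * n = 5 * 12 = 60, not 57  ✗
#3 n * g = 12 * 1 = 12  ✓
#4 g = 1 is in {2, 1, 3}  ✓
#5 12 / 4 = 3, so 4 divides 12  ✓
#6 m * d = 1 * 5 = 5, not 2  ✗

No — constraints 2 and 6 are not satisfied.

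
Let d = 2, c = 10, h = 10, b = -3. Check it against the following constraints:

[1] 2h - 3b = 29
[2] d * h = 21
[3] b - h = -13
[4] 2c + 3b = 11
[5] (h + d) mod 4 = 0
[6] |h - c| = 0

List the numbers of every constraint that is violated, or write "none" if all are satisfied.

[1] 2h - 3b = 2(10) - 3(-3) = 29 — satisfied.
[2] d * h = 2 * 10 = 20, not 21 — violated.
[3] b - h = -3 - 10 = -13 — satisfied.
[4] 2c + 3b = 2(10) + 3(-3) = 11 — satisfied.
[5] h + d = 12; 12 mod 4 = 0 — satisfied.
[6] |10 - 10| = 0 — satisfied.

The assignment fails constraint 2.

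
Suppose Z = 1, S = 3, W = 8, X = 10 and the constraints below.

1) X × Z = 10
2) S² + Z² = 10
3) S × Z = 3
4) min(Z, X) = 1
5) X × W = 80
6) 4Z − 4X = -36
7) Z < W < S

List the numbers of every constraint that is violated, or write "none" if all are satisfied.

Violated: 7.

1) X × Z = 10 × 1 = 10  ✔
2) S² + Z² = 3² + 1² = 9 + 1 = 10  ✔
3) S × Z = 3 × 1 = 3  ✔
4) min(1, 10) = 1  ✔
5) X × W = 10 × 8 = 80  ✔
6) 4Z − 4X = 4(1) − 4(10) = -36  ✔
7) values 1, 8, 3; W = 8 is not < S = 3  ✘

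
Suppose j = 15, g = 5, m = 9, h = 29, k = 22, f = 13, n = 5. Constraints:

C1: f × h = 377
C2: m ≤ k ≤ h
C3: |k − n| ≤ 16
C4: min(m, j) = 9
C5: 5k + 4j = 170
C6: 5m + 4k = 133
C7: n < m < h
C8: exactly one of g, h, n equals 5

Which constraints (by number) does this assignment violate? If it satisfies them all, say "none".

Violated: 3, 8.

C1: f × h = 13 × 29 = 377 — OK.
C2: values 9 ≤ 22 ≤ 29 — OK.
C3: |22 − 5| = 17; 17 > 16, exceeds bound 16 — violated.
C4: min(9, 15) = 9 — OK.
C5: 5k + 4j = 5(22) + 4(15) = 170 — OK.
C6: 5m + 4k = 5(9) + 4(22) = 133 — OK.
C7: values 5 < 9 < 29 — OK.
C8: g=5, h=29, n=5; 2 of them equal 5, not exactly one — violated.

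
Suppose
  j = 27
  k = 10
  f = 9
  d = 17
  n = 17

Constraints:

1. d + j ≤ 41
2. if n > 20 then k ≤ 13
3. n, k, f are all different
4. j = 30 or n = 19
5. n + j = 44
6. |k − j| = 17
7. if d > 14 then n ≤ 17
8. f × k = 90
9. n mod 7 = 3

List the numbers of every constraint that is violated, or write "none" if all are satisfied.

1. d + j = 17 + 27 = 44; 44 > 41, bound 41 not met  FAIL
2. n = 17, not > 20; antecedent false, conditional vacuously true  OK
3. values 17, 10, 9 are pairwise distinct  OK
4. j = 27 ≠ 30 and n = 17 ≠ 19; both disjuncts false  FAIL
5. n + j = 17 + 27 = 44  OK
6. |10 − 27| = 17  OK
7. d = 17 > 14, so we need n ≤ 17; n = 17 ≤ 17  OK
8. f × k = 9 × 10 = 90  OK
9. 17 mod 7 = 3  OK

Constraints 1 and 4 do not hold.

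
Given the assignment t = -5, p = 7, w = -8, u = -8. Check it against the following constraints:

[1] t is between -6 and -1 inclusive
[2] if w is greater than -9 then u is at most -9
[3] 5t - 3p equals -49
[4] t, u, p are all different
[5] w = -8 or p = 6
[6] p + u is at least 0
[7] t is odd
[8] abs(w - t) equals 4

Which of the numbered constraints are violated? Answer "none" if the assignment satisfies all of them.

[1] t = -5 lies in [-6, -1] — satisfied.
[2] w = -8 > -9, so we need u ≤ -9; but u = -8 > -9 — violated.
[3] 5t - 3p = 5(-5) - 3(7) = -46, not -49 — violated.
[4] values -5, -8, 7 are pairwise distinct — satisfied.
[5] w = -8 = -8 (first disjunct) — satisfied.
[6] p + u = 7 + (-8) = -1; -1 < 0, bound 0 not met — violated.
[7] t = -5 is odd — satisfied.
[8] abs(-8 - (-5)) = 3, not 4 — violated.

Violated: 2, 3, 6, and 8.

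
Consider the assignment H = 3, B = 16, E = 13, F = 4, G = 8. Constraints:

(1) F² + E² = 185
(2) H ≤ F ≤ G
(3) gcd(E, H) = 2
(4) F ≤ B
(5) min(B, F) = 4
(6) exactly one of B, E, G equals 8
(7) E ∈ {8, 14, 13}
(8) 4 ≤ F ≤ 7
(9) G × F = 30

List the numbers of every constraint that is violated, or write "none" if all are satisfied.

(1) F² + E² = 4² + 13² = 16 + 169 = 185 — satisfied.
(2) values 3 ≤ 4 ≤ 8 — satisfied.
(3) gcd(13, 3) = 1, not 2 — violated.
(4) F = 4, B = 16; 4 ≤ 16 — satisfied.
(5) min(16, 4) = 4 — satisfied.
(6) B=16, E=13, G=8; 1 of them equals 8 — satisfied.
(7) E = 13 is in {8, 14, 13} — satisfied.
(8) F = 4 lies in [4, 7] — satisfied.
(9) G × F = 8 × 4 = 32, not 30 — violated.

No — constraints 3, 9 are not satisfied.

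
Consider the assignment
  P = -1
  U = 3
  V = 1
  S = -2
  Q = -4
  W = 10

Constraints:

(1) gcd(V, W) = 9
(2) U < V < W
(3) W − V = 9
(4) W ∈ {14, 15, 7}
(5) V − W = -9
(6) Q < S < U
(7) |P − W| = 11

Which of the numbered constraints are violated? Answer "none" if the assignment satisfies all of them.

No — constraints 1, 2, and 4 are not satisfied.

(1) gcd(1, 10) = 1, not 9 — violated.
(2) values 3, 1, 10; U = 3 is not < V = 1 — violated.
(3) W − V = 10 − 1 = 9 — satisfied.
(4) W = 10 is not in {14, 15, 7} — violated.
(5) V − W = 1 − 10 = -9 — satisfied.
(6) values -4 < -2 < 3 — satisfied.
(7) |-1 − 10| = 11 — satisfied.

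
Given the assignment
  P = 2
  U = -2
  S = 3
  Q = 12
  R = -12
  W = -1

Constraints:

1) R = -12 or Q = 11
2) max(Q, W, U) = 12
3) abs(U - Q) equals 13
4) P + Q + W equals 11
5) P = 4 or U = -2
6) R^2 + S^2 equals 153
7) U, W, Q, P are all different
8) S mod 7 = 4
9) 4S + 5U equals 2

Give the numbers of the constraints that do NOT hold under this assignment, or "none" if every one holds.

Violated: 3, 4, 8.

1) R = -12 = -12 (first disjunct) — holds.
2) max(12, -1, -2) = 12 — holds.
3) abs(-2 - 12) = 14, not 13 — does not hold.
4) P + Q + W = 2 + 12 + (-1) = 13, not 11 — does not hold.
5) P = 2 ≠ 4, but U = -2 = -2 (second disjunct) — holds.
6) R^2 + S^2 = (-12)^2 + 3^2 = 144 + 9 = 153 — holds.
7) values -2, -1, 12, 2 are pairwise distinct — holds.
8) 3 mod 7 = 3, not 4 — does not hold.
9) 4S + 5U = 4(3) + 5(-2) = 2 — holds.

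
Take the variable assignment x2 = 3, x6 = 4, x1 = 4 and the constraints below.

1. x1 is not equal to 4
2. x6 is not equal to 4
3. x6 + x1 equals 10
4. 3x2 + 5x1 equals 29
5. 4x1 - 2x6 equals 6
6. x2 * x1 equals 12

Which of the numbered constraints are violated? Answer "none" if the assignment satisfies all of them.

1. x1 = 4, but 4 is required to differ — violated.
2. x6 = 4, but 4 is required to differ — violated.
3. x6 + x1 = 4 + 4 = 8, not 10 — violated.
4. 3x2 + 5x1 = 3(3) + 5(4) = 29 — satisfied.
5. 4x1 - 2x6 = 4(4) - 2(4) = 8, not 6 — violated.
6. x2 * x1 = 3 * 4 = 12 — satisfied.

No — constraints 1, 2, 3, and 5 are not satisfied.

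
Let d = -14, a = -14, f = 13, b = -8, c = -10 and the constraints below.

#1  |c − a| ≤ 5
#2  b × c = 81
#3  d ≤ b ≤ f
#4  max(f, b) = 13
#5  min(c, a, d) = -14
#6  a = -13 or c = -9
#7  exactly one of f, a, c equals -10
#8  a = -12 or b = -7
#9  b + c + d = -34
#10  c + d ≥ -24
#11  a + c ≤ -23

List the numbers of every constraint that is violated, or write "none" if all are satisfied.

#1 |-10 − (-14)| = 4; 4 ≤ 5 — satisfied.
#2 b × c = -8 × (-10) = 80, not 81 — violated.
#3 values -14 ≤ -8 ≤ 13 — satisfied.
#4 max(13, -8) = 13 — satisfied.
#5 min(-10, -14, -14) = -14 — satisfied.
#6 a = -14 ≠ -13 and c = -10 ≠ -9; both disjuncts false — violated.
#7 f=13, a=-14, c=-10; 1 of them equals -10 — satisfied.
#8 a = -14 ≠ -12 and b = -8 ≠ -7; both disjuncts false — violated.
#9 b + c + d = -8 + (-10) + (-14) = -32, not -34 — violated.
#10 c + d = -10 + (-14) = -24; -24 ≥ -24 — satisfied.
#11 a + c = -14 + (-10) = -24; -24 ≤ -23 — satisfied.

Constraints 2, 6, 8, and 9 do not hold.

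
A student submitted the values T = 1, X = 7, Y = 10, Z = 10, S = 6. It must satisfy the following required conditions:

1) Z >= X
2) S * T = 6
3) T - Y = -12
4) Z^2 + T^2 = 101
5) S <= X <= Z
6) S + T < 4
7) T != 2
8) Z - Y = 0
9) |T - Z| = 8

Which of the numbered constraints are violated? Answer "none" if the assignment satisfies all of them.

Constraints 3, 6, 9 do not hold.

1) Z = 10, X = 7; 10 ≥ 7 — holds.
2) S * T = 6 * 1 = 6 — holds.
3) T - Y = 1 - 10 = -9, not -12 — fails.
4) Z^2 + T^2 = 10^2 + 1^2 = 100 + 1 = 101 — holds.
5) values 6 <= 7 <= 10 — holds.
6) S + T = 6 + 1 = 7; 7 ≥ 4, bound 4 not met — fails.
7) T = 1, and 1 ≠ 2 — holds.
8) Z - Y = 10 - 10 = 0 — holds.
9) |1 - 10| = 9, not 8 — fails.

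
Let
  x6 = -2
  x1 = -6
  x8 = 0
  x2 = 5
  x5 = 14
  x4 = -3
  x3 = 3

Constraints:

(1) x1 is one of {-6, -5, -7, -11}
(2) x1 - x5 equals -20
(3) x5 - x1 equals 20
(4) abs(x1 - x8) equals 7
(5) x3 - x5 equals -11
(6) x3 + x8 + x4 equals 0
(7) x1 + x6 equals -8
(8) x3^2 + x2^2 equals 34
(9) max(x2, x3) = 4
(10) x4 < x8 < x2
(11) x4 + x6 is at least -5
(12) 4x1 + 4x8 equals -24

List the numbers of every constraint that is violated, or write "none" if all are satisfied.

(1) x1 = -6 is in {-6, -5, -7, -11} — OK.
(2) x1 - x5 = -6 - 14 = -20 — OK.
(3) x5 - x1 = 14 - (-6) = 20 — OK.
(4) abs(-6 - 0) = 6, not 7 — violated.
(5) x3 - x5 = 3 - 14 = -11 — OK.
(6) x3 + x8 + x4 = 3 + 0 + (-3) = 0 — OK.
(7) x1 + x6 = -6 + (-2) = -8 — OK.
(8) x3^2 + x2^2 = 3^2 + 5^2 = 9 + 25 = 34 — OK.
(9) max(5, 3) = 5, not 4 — violated.
(10) values -3 < 0 < 5 — OK.
(11) x4 + x6 = -3 + (-2) = -5; -5 ≥ -5 — OK.
(12) 4x1 + 4x8 = 4(-6) + 4(0) = -24 — OK.

Constraints 4 and 9 do not hold.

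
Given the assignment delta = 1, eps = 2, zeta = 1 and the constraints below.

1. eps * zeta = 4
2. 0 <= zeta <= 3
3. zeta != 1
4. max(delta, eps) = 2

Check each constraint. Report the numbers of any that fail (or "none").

Constraints 1 and 3 do not hold.

1. eps * zeta = 2 * 1 = 2, not 4 — violated.
2. zeta = 1 lies in [0, 3] — OK.
3. zeta = 1, but 1 is required to differ — violated.
4. max(1, 2) = 2 — OK.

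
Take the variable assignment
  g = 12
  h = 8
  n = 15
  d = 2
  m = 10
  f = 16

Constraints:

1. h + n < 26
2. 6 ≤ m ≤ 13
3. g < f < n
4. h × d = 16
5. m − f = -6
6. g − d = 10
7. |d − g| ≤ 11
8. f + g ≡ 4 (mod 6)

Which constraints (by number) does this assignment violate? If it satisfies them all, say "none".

1. h + n = 8 + 15 = 23; 23 < 26 — holds.
2. m = 10 lies in [6, 13] — holds.
3. values 12, 16, 15; f = 16 is not < n = 15 — does not hold.
4. h × d = 8 × 2 = 16 — holds.
5. m − f = 10 − 16 = -6 — holds.
6. g − d = 12 − 2 = 10 — holds.
7. |2 − 12| = 10; 10 ≤ 11 — holds.
8. f + g = 28; 28 mod 6 = 4 — holds.

Constraint 3 is violated.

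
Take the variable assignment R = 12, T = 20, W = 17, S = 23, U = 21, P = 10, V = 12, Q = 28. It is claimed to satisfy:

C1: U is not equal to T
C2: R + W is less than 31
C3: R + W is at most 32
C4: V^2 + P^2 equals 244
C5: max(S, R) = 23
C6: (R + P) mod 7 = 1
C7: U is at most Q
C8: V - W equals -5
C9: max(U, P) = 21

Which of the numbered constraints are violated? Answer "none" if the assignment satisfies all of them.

All constraints are satisfied.

C1: U = 21, T = 20; distinct  holds
C2: R + W = 12 + 17 = 29; 29 < 31  holds
C3: R + W = 12 + 17 = 29; 29 ≤ 32  holds
C4: V^2 + P^2 = 12^2 + 10^2 = 144 + 100 = 244  holds
C5: max(23, 12) = 23  holds
C6: R + P = 22; 22 mod 7 = 1  holds
C7: U = 21, Q = 28; 21 ≤ 28  holds
C8: V - W = 12 - 17 = -5  holds
C9: max(21, 10) = 21  holds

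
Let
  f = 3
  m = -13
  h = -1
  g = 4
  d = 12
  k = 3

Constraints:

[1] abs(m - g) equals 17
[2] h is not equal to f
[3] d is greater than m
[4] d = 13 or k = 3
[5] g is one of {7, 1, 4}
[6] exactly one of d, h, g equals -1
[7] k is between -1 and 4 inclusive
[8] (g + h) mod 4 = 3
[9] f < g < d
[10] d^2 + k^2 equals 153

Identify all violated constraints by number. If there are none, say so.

[1] abs(-13 - 4) = 17 — holds.
[2] h = -1, f = 3; distinct — holds.
[3] d = 12, m = -13; 12 > -13 — holds.
[4] d = 12 ≠ 13, but k = 3 = 3 (second disjunct) — holds.
[5] g = 4 is in {7, 1, 4} — holds.
[6] d=12, h=-1, g=4; 1 of them equals -1 — holds.
[7] k = 3 lies in [-1, 4] — holds.
[8] g + h = 3; 3 mod 4 = 3 — holds.
[9] values 3 < 4 < 12 — holds.
[10] d^2 + k^2 = 12^2 + 3^2 = 144 + 9 = 153 — holds.

No violations.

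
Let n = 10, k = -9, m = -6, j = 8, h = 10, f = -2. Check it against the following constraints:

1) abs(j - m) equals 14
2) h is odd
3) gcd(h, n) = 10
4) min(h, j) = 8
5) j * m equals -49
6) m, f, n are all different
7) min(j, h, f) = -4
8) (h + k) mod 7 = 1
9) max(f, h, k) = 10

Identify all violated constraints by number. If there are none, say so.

1) abs(8 - (-6)) = 14  ✓
2) h = 10 is even  ✗
3) gcd(10, 10) = 10  ✓
4) min(10, 8) = 8  ✓
5) j * m = 8 * (-6) = -48, not -49  ✗
6) values -6, -2, 10 are pairwise distinct  ✓
7) min(8, 10, -2) = -2, not -4  ✗
8) h + k = 1; 1 mod 7 = 1  ✓
9) max(-2, 10, -9) = 10  ✓

No — constraints 2, 5, and 7 are not satisfied.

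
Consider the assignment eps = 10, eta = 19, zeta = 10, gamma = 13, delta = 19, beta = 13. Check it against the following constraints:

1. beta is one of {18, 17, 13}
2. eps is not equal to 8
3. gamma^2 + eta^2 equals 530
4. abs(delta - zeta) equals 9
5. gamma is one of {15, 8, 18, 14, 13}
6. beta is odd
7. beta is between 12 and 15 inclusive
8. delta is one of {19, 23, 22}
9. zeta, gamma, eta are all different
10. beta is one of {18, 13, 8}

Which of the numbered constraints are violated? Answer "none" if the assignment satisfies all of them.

None — every constraint holds.

1. beta = 13 is in {18, 17, 13}  OK
2. eps = 10, and 10 ≠ 8  OK
3. gamma^2 + eta^2 = 13^2 + 19^2 = 169 + 361 = 530  OK
4. abs(19 - 10) = 9  OK
5. gamma = 13 is in {15, 8, 18, 14, 13}  OK
6. beta = 13 is odd  OK
7. beta = 13 lies in [12, 15]  OK
8. delta = 19 is in {19, 23, 22}  OK
9. values 10, 13, 19 are pairwise distinct  OK
10. beta = 13 is in {18, 13, 8}  OK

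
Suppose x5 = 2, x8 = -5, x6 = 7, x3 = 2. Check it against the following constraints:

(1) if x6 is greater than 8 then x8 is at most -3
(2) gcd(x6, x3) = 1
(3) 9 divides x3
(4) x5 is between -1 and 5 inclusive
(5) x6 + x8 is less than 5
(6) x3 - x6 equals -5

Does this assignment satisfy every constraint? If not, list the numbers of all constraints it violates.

(1) x6 = 7, not > 8; antecedent false, conditional vacuously true — holds.
(2) gcd(7, 2) = 1 — holds.
(3) 2 = 9*0 + 2, so 9 does not divide 2 — fails.
(4) x5 = 2 lies in [-1, 5] — holds.
(5) x6 + x8 = 7 + (-5) = 2; 2 < 5 — holds.
(6) x3 - x6 = 2 - 7 = -5 — holds.

Constraint 3 does not hold.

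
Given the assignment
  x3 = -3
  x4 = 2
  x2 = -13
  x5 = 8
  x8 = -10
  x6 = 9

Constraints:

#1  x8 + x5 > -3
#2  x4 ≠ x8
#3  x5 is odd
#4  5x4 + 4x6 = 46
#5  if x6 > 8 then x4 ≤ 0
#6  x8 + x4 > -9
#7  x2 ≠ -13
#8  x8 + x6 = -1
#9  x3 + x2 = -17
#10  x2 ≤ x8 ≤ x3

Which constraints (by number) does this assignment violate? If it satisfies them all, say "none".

The assignment fails constraints 3, 5, 7, 9.

#1 x8 + x5 = -10 + 8 = -2; -2 > -3 — holds.
#2 x4 = 2, x8 = -10; distinct — holds.
#3 x5 = 8 is even — fails.
#4 5x4 + 4x6 = 5(2) + 4(9) = 46 — holds.
#5 x6 = 9 > 8, so we need x4 ≤ 0; but x4 = 2 > 0 — fails.
#6 x8 + x4 = -10 + 2 = -8; -8 > -9 — holds.
#7 x2 = -13, but -13 is required to differ — fails.
#8 x8 + x6 = -10 + 9 = -1 — holds.
#9 x3 + x2 = -3 + (-13) = -16, not -17 — fails.
#10 values -13 ≤ -10 ≤ -3 — holds.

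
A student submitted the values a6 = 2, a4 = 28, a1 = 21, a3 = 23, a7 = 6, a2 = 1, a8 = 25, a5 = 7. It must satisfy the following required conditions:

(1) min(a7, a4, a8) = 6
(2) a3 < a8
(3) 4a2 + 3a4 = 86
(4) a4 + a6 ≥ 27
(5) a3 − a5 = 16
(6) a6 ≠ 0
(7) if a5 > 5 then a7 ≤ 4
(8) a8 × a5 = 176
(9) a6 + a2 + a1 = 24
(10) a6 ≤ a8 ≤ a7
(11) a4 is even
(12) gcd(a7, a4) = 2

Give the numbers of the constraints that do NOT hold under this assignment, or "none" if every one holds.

(1) min(6, 28, 25) = 6  OK
(2) a3 = 23, a8 = 25; 23 < 25  OK
(3) 4a2 + 3a4 = 4(1) + 3(28) = 88, not 86  FAIL
(4) a4 + a6 = 28 + 2 = 30; 30 ≥ 27  OK
(5) a3 − a5 = 23 − 7 = 16  OK
(6) a6 = 2, and 2 ≠ 0  OK
(7) a5 = 7 > 5, so we need a7 ≤ 4; but a7 = 6 > 4  FAIL
(8) a8 × a5 = 25 × 7 = 175, not 176  FAIL
(9) a6 + a2 + a1 = 2 + 1 + 21 = 24  OK
(10) values 2, 25, 6; a8 = 25 is not ≤ a7 = 6  FAIL
(11) a4 = 28 is even  OK
(12) gcd(6, 28) = 2  OK

No — constraints 3, 7, 8, and 10 are not satisfied.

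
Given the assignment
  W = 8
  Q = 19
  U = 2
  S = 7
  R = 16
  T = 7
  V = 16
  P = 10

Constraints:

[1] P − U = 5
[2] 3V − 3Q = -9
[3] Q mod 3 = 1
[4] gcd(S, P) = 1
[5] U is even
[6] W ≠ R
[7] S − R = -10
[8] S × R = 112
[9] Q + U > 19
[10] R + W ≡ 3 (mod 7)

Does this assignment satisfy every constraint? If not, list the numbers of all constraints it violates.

[1] P − U = 10 − 2 = 8, not 5  fails
[2] 3V − 3Q = 3(16) − 3(19) = -9  holds
[3] 19 mod 3 = 1  holds
[4] gcd(7, 10) = 1  holds
[5] U = 2 is even  holds
[6] W = 8, R = 16; distinct  holds
[7] S − R = 7 − 16 = -9, not -10  fails
[8] S × R = 7 × 16 = 112  holds
[9] Q + U = 19 + 2 = 21; 21 > 19  holds
[10] R + W = 24; 24 mod 7 = 3  holds

No — constraints 1 and 7 are not satisfied.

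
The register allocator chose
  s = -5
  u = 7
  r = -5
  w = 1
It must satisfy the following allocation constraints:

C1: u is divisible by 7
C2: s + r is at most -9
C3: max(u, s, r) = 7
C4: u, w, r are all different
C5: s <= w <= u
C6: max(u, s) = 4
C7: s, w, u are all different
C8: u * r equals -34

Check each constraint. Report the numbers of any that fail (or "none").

C1: 7 / 7 = 1, so 7 divides 7 — satisfied.
C2: s + r = -5 + (-5) = -10; -10 ≤ -9 — satisfied.
C3: max(7, -5, -5) = 7 — satisfied.
C4: values 7, 1, -5 are pairwise distinct — satisfied.
C5: values -5 <= 1 <= 7 — satisfied.
C6: max(7, -5) = 7, not 4 — violated.
C7: values -5, 1, 7 are pairwise distinct — satisfied.
C8: u * r = 7 * (-5) = -35, not -34 — violated.

Constraints 6, 8 do not hold.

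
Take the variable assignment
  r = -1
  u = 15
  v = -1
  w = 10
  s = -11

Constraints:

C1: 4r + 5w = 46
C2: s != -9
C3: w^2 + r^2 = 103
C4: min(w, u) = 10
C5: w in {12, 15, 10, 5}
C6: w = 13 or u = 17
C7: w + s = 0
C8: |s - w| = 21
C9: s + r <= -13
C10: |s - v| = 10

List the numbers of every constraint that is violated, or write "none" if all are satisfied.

The assignment fails constraints 3, 6, 7, and 9.

C1: 4r + 5w = 4(-1) + 5(10) = 46 — holds.
C2: s = -11, and -11 ≠ -9 — holds.
C3: w^2 + r^2 = 10^2 + (-1)^2 = 100 + 1 = 101, not 103 — does not hold.
C4: min(10, 15) = 10 — holds.
C5: w = 10 is in {12, 15, 10, 5} — holds.
C6: w = 10 ≠ 13 and u = 15 ≠ 17; both disjuncts false — does not hold.
C7: w + s = 10 + (-11) = -1, not 0 — does not hold.
C8: |-11 - 10| = 21 — holds.
C9: s + r = -11 + (-1) = -12; -12 > -13, bound -13 not met — does not hold.
C10: |-11 - (-1)| = 10 — holds.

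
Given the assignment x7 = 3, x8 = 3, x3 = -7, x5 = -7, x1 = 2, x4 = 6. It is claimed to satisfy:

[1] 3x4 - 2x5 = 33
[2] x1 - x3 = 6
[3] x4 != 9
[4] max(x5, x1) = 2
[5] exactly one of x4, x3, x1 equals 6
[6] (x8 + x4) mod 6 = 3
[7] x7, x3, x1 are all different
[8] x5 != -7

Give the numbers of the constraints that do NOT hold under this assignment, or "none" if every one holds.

Constraints 1, 2, 8 do not hold.

[1] 3x4 - 2x5 = 3(6) - 2(-7) = 32, not 33 — fails.
[2] x1 - x3 = 2 - (-7) = 9, not 6 — fails.
[3] x4 = 6, and 6 ≠ 9 — holds.
[4] max(-7, 2) = 2 — holds.
[5] x4=6, x3=-7, x1=2; 1 of them equals 6 — holds.
[6] x8 + x4 = 9; 9 mod 6 = 3 — holds.
[7] values 3, -7, 2 are pairwise distinct — holds.
[8] x5 = -7, but -7 is required to differ — fails.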